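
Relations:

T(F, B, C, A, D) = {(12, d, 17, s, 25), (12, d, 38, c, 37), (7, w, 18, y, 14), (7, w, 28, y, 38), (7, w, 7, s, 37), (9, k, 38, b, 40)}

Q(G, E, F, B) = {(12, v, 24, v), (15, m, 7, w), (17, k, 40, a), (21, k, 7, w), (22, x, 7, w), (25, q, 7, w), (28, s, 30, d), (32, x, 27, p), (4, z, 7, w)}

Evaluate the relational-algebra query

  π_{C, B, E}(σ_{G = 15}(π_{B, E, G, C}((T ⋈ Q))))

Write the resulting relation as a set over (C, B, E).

T ⋈ Q (natural join on F, B): {(7, w, 18, y, 14, 15, m), (7, w, 18, y, 14, 21, k), (7, w, 18, y, 14, 22, x), (7, w, 18, y, 14, 25, q), (7, w, 18, y, 14, 4, z), (7, w, 28, y, 38, 15, m), (7, w, 28, y, 38, 21, k), (7, w, 28, y, 38, 22, x), (7, w, 28, y, 38, 25, q), (7, w, 28, y, 38, 4, z), (7, w, 7, s, 37, 15, m), (7, w, 7, s, 37, 21, k), (7, w, 7, s, 37, 22, x), (7, w, 7, s, 37, 25, q), (7, w, 7, s, 37, 4, z)}
Keep only column(s) B, E, G, C: {(w, k, 21, 18), (w, k, 21, 28), (w, k, 21, 7), (w, m, 15, 18), (w, m, 15, 28), (w, m, 15, 7), (w, q, 25, 18), (w, q, 25, 28), (w, q, 25, 7), (w, x, 22, 18), (w, x, 22, 28), (w, x, 22, 7), (w, z, 4, 18), (w, z, 4, 28), (w, z, 4, 7)}
Selection G = 15: {(w, m, 15, 18), (w, m, 15, 28), (w, m, 15, 7)}
Keep only column(s) C, B, E: {(18, w, m), (28, w, m), (7, w, m)}

{(18, w, m), (28, w, m), (7, w, m)}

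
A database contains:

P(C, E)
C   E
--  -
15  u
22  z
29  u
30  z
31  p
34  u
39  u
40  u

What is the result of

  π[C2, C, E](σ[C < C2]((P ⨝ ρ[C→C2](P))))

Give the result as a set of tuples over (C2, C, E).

{(29, 15, u), (30, 22, z), (34, 15, u), (34, 29, u), (39, 15, u), (39, 29, u), (39, 34, u), (40, 15, u), (40, 29, u), (40, 34, u), (40, 39, u)}

ρ[C→C2]: schema becomes (C2, E); tuples unchanged.
Natural join on E: {(15, u, 15), (15, u, 29), (15, u, 34), (15, u, 39), (15, u, 40), (22, z, 22), (22, z, 30), (29, u, 15), (29, u, 29), (29, u, 34), (29, u, 39), (29, u, 40), (30, z, 22), (30, z, 30), (31, p, 31), (34, u, 15), (34, u, 29), (34, u, 34), (34, u, 39), (34, u, 40), (39, u, 15), (39, u, 29), (39, u, 34), (39, u, 39), (39, u, 40), (40, u, 15), (40, u, 29), (40, u, 34), (40, u, 39), (40, u, 40)}
Apply σ_{C < C2}; surviving tuples: {(15, u, 29), (15, u, 34), (15, u, 39), (15, u, 40), (22, z, 30), (29, u, 34), (29, u, 39), (29, u, 40), (34, u, 39), (34, u, 40), (39, u, 40)}
Projecting to C2, C, E: {(29, 15, u), (30, 22, z), (34, 15, u), (34, 29, u), (39, 15, u), (39, 29, u), (39, 34, u), (40, 15, u), (40, 29, u), (40, 34, u), (40, 39, u)}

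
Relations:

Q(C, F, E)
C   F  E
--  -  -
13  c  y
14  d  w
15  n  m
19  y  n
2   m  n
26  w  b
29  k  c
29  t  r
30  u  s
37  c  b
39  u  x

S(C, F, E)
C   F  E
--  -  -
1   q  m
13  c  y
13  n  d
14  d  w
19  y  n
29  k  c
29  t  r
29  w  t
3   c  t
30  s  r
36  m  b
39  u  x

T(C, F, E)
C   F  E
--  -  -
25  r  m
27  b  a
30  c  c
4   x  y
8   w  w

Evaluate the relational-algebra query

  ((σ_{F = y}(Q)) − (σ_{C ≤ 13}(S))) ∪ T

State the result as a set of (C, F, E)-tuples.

Selection F = y: {(19, y, n)}
Selection C ≤ 13: {(1, q, m), (13, c, y), (13, n, d), (3, c, t)}
Difference: {(19, y, n)} with {(1, q, m), (13, c, y), (13, n, d), (3, c, t)} → {(19, y, n)}
Union: {(19, y, n)} with {(25, r, m), (27, b, a), (30, c, c), (4, x, y), (8, w, w)} → {(19, y, n), (25, r, m), (27, b, a), (30, c, c), (4, x, y), (8, w, w)}

{(19, y, n), (25, r, m), (27, b, a), (30, c, c), (4, x, y), (8, w, w)}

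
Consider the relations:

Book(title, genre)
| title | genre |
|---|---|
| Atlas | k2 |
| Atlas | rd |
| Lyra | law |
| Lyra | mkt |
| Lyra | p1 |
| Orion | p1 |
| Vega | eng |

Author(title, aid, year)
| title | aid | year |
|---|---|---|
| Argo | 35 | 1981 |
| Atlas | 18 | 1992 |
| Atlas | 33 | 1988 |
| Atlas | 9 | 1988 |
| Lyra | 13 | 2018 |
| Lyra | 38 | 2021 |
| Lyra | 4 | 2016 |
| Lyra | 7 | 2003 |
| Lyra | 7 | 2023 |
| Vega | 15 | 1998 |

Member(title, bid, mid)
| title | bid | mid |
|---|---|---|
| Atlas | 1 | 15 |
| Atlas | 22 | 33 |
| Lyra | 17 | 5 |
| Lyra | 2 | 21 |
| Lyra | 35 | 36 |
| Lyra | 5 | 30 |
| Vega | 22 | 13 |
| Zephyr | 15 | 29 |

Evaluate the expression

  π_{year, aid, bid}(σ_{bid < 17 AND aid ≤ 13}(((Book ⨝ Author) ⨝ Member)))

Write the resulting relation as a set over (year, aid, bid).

{(1988, 9, 1), (2003, 7, 2), (2003, 7, 5), (2016, 4, 2), (2016, 4, 5), (2018, 13, 2), (2018, 13, 5), (2023, 7, 2), (2023, 7, 5)}

Book ⋈ Author (natural join on title): {(Atlas, k2, 18, 1992), (Atlas, k2, 33, 1988), (Atlas, k2, 9, 1988), (Atlas, rd, 18, 1992), (Atlas, rd, 33, 1988), (Atlas, rd, 9, 1988), (Lyra, law, 13, 2018), (Lyra, law, 38, 2021), (Lyra, law, 4, 2016), (Lyra, law, 7, 2003), (Lyra, law, 7, 2023), (Lyra, mkt, 13, 2018), (Lyra, mkt, 38, 2021), (Lyra, mkt, 4, 2016), (Lyra, mkt, 7, 2003), (Lyra, mkt, 7, 2023), (Lyra, p1, 13, 2018), (Lyra, p1, 38, 2021), (Lyra, p1, 4, 2016), (Lyra, p1, 7, 2003), (Lyra, p1, 7, 2023), (Vega, eng, 15, 1998)}
(Book ⨝ Author) ⋈ Member (natural join on title): {(Atlas, k2, 18, 1992, 1, 15), (Atlas, k2, 18, 1992, 22, 33), (Atlas, k2, 33, 1988, 1, 15), (Atlas, k2, 33, 1988, 22, 33), (Atlas, k2, 9, 1988, 1, 15), (Atlas, k2, 9, 1988, 22, 33), (Atlas, rd, 18, 1992, 1, 15), (Atlas, rd, 18, 1992, 22, 33), (Atlas, rd, 33, 1988, 1, 15), (Atlas, rd, 33, 1988, 22, 33), (Atlas, rd, 9, 1988, 1, 15), (Atlas, rd, 9, 1988, 22, 33), (Lyra, law, 13, 2018, 17, 5), (Lyra, law, 13, 2018, 2, 21), (Lyra, law, 13, 2018, 35, 36), (Lyra, law, 13, 2018, 5, 30), (Lyra, law, 38, 2021, 17, 5), (Lyra, law, 38, 2021, 2, 21), (Lyra, law, 38, 2021, 35, 36), (Lyra, law, 38, 2021, 5, 30), (Lyra, law, 4, 2016, 17, 5), (Lyra, law, 4, 2016, 2, 21), (Lyra, law, 4, 2016, 35, 36), (Lyra, law, 4, 2016, 5, 30), (Lyra, law, 7, 2003, 17, 5), (Lyra, law, 7, 2003, 2, 21), (Lyra, law, 7, 2003, 35, 36), (Lyra, law, 7, 2003, 5, 30), (Lyra, law, 7, 2023, 17, 5), (Lyra, law, 7, 2023, 2, 21), (Lyra, law, 7, 2023, 35, 36), (Lyra, law, 7, 2023, 5, 30), (Lyra, mkt, 13, 2018, 17, 5), (Lyra, mkt, 13, 2018, 2, 21), (Lyra, mkt, 13, 2018, 35, 36), (Lyra, mkt, 13, 2018, 5, 30), (Lyra, mkt, 38, 2021, 17, 5), (Lyra, mkt, 38, 2021, 2, 21), (Lyra, mkt, 38, 2021, 35, 36), (Lyra, mkt, 38, 2021, 5, 30), (Lyra, mkt, 4, 2016, 17, 5), (Lyra, mkt, 4, 2016, 2, 21), (Lyra, mkt, 4, 2016, 35, 36), (Lyra, mkt, 4, 2016, 5, 30), (Lyra, mkt, 7, 2003, 17, 5), (Lyra, mkt, 7, 2003, 2, 21), (Lyra, mkt, 7, 2003, 35, 36), (Lyra, mkt, 7, 2003, 5, 30), (Lyra, mkt, 7, 2023, 17, 5), (Lyra, mkt, 7, 2023, 2, 21), (Lyra, mkt, 7, 2023, 35, 36), (Lyra, mkt, 7, 2023, 5, 30), (Lyra, p1, 13, 2018, 17, 5), (Lyra, p1, 13, 2018, 2, 21), (Lyra, p1, 13, 2018, 35, 36), (Lyra, p1, 13, 2018, 5, 30), (Lyra, p1, 38, 2021, 17, 5), (Lyra, p1, 38, 2021, 2, 21), (Lyra, p1, 38, 2021, 35, 36), (Lyra, p1, 38, 2021, 5, 30), (Lyra, p1, 4, 2016, 17, 5), (Lyra, p1, 4, 2016, 2, 21), (Lyra, p1, 4, 2016, 35, 36), (Lyra, p1, 4, 2016, 5, 30), (Lyra, p1, 7, 2003, 17, 5), (Lyra, p1, 7, 2003, 2, 21), (Lyra, p1, 7, 2003, 35, 36), (Lyra, p1, 7, 2003, 5, 30), (Lyra, p1, 7, 2023, 17, 5), (Lyra, p1, 7, 2023, 2, 21), (Lyra, p1, 7, 2023, 35, 36), (Lyra, p1, 7, 2023, 5, 30), (Vega, eng, 15, 1998, 22, 13)}
Filtering on bid < 17 AND aid ≤ 13 leaves {(Atlas, k2, 9, 1988, 1, 15), (Atlas, rd, 9, 1988, 1, 15), (Lyra, law, 13, 2018, 2, 21), (Lyra, law, 13, 2018, 5, 30), (Lyra, law, 4, 2016, 2, 21), (Lyra, law, 4, 2016, 5, 30), (Lyra, law, 7, 2003, 2, 21), (Lyra, law, 7, 2003, 5, 30), (Lyra, law, 7, 2023, 2, 21), (Lyra, law, 7, 2023, 5, 30), (Lyra, mkt, 13, 2018, 2, 21), (Lyra, mkt, 13, 2018, 5, 30), (Lyra, mkt, 4, 2016, 2, 21), (Lyra, mkt, 4, 2016, 5, 30), (Lyra, mkt, 7, 2003, 2, 21), (Lyra, mkt, 7, 2003, 5, 30), (Lyra, mkt, 7, 2023, 2, 21), (Lyra, mkt, 7, 2023, 5, 30), (Lyra, p1, 13, 2018, 2, 21), (Lyra, p1, 13, 2018, 5, 30), (Lyra, p1, 4, 2016, 2, 21), (Lyra, p1, 4, 2016, 5, 30), (Lyra, p1, 7, 2003, 2, 21), (Lyra, p1, 7, 2003, 5, 30), (Lyra, p1, 7, 2023, 2, 21), (Lyra, p1, 7, 2023, 5, 30)}.
Keep only column(s) year, aid, bid (17 duplicate(s) eliminated): {(1988, 9, 1), (2003, 7, 2), (2003, 7, 5), (2016, 4, 2), (2016, 4, 5), (2018, 13, 2), (2018, 13, 5), (2023, 7, 2), (2023, 7, 5)}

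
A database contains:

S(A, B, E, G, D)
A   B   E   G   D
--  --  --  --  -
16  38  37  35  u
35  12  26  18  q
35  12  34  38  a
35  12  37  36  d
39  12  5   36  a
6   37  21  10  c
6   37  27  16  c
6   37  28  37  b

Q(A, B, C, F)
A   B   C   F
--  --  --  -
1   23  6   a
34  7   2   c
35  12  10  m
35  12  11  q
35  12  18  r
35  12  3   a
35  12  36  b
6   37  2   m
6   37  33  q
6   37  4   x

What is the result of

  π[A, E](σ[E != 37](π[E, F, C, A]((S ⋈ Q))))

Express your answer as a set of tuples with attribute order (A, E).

{(35, 26), (35, 34), (6, 21), (6, 27), (6, 28)}

Joining S and Q on A, B yields {(35, 12, 26, 18, q, 10, m), (35, 12, 26, 18, q, 11, q), (35, 12, 26, 18, q, 18, r), (35, 12, 26, 18, q, 3, a), (35, 12, 26, 18, q, 36, b), (35, 12, 34, 38, a, 10, m), (35, 12, 34, 38, a, 11, q), (35, 12, 34, 38, a, 18, r), (35, 12, 34, 38, a, 3, a), (35, 12, 34, 38, a, 36, b), (35, 12, 37, 36, d, 10, m), (35, 12, 37, 36, d, 11, q), (35, 12, 37, 36, d, 18, r), (35, 12, 37, 36, d, 3, a), (35, 12, 37, 36, d, 36, b), (6, 37, 21, 10, c, 2, m), (6, 37, 21, 10, c, 33, q), (6, 37, 21, 10, c, 4, x), (6, 37, 27, 16, c, 2, m), (6, 37, 27, 16, c, 33, q), (6, 37, 27, 16, c, 4, x), (6, 37, 28, 37, b, 2, m), (6, 37, 28, 37, b, 33, q), (6, 37, 28, 37, b, 4, x)}.
π[E, F, C, A]: project onto (E, F, C, A) → {(21, m, 2, 6), (21, q, 33, 6), (21, x, 4, 6), (26, a, 3, 35), (26, b, 36, 35), (26, m, 10, 35), (26, q, 11, 35), (26, r, 18, 35), (27, m, 2, 6), (27, q, 33, 6), (27, x, 4, 6), (28, m, 2, 6), (28, q, 33, 6), (28, x, 4, 6), (34, a, 3, 35), (34, b, 36, 35), (34, m, 10, 35), (34, q, 11, 35), (34, r, 18, 35), (37, a, 3, 35), (37, b, 36, 35), (37, m, 10, 35), (37, q, 11, 35), (37, r, 18, 35)}
Apply σ_{E != 37}; surviving tuples: {(21, m, 2, 6), (21, q, 33, 6), (21, x, 4, 6), (26, a, 3, 35), (26, b, 36, 35), (26, m, 10, 35), (26, q, 11, 35), (26, r, 18, 35), (27, m, 2, 6), (27, q, 33, 6), (27, x, 4, 6), (28, m, 2, 6), (28, q, 33, 6), (28, x, 4, 6), (34, a, 3, 35), (34, b, 36, 35), (34, m, 10, 35), (34, q, 11, 35), (34, r, 18, 35)}
π[A, E]: project onto (A, E) (14 duplicate(s) eliminated) → {(35, 26), (35, 34), (6, 21), (6, 27), (6, 28)}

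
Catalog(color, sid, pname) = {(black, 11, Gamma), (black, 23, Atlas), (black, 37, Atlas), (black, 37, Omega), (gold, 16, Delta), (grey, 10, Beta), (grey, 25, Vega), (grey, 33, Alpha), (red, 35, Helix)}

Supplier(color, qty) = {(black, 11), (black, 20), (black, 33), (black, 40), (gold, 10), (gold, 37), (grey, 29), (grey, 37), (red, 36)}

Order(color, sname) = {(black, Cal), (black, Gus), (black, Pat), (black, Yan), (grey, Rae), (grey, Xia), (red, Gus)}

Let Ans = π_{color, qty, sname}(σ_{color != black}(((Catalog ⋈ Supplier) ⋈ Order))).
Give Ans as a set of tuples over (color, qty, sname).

{(grey, 29, Rae), (grey, 29, Xia), (grey, 37, Rae), (grey, 37, Xia), (red, 36, Gus)}

Joining Catalog and Supplier on color yields {(black, 11, Gamma, 11), (black, 11, Gamma, 20), (black, 11, Gamma, 33), (black, 11, Gamma, 40), (black, 23, Atlas, 11), (black, 23, Atlas, 20), (black, 23, Atlas, 33), (black, 23, Atlas, 40), (black, 37, Atlas, 11), (black, 37, Atlas, 20), (black, 37, Atlas, 33), (black, 37, Atlas, 40), (black, 37, Omega, 11), (black, 37, Omega, 20), (black, 37, Omega, 33), (black, 37, Omega, 40), (gold, 16, Delta, 10), (gold, 16, Delta, 37), (grey, 10, Beta, 29), (grey, 10, Beta, 37), (grey, 25, Vega, 29), (grey, 25, Vega, 37), (grey, 33, Alpha, 29), (grey, 33, Alpha, 37), (red, 35, Helix, 36)}.
Joining (Catalog ⋈ Supplier) and Order on color yields {(black, 11, Gamma, 11, Cal), (black, 11, Gamma, 11, Gus), (black, 11, Gamma, 11, Pat), (black, 11, Gamma, 11, Yan), (black, 11, Gamma, 20, Cal), (black, 11, Gamma, 20, Gus), (black, 11, Gamma, 20, Pat), (black, 11, Gamma, 20, Yan), (black, 11, Gamma, 33, Cal), (black, 11, Gamma, 33, Gus), (black, 11, Gamma, 33, Pat), (black, 11, Gamma, 33, Yan), (black, 11, Gamma, 40, Cal), (black, 11, Gamma, 40, Gus), (black, 11, Gamma, 40, Pat), (black, 11, Gamma, 40, Yan), (black, 23, Atlas, 11, Cal), (black, 23, Atlas, 11, Gus), (black, 23, Atlas, 11, Pat), (black, 23, Atlas, 11, Yan), (black, 23, Atlas, 20, Cal), (black, 23, Atlas, 20, Gus), (black, 23, Atlas, 20, Pat), (black, 23, Atlas, 20, Yan), (black, 23, Atlas, 33, Cal), (black, 23, Atlas, 33, Gus), (black, 23, Atlas, 33, Pat), (black, 23, Atlas, 33, Yan), (black, 23, Atlas, 40, Cal), (black, 23, Atlas, 40, Gus), (black, 23, Atlas, 40, Pat), (black, 23, Atlas, 40, Yan), (black, 37, Atlas, 11, Cal), (black, 37, Atlas, 11, Gus), (black, 37, Atlas, 11, Pat), (black, 37, Atlas, 11, Yan), (black, 37, Atlas, 20, Cal), (black, 37, Atlas, 20, Gus), (black, 37, Atlas, 20, Pat), (black, 37, Atlas, 20, Yan), (black, 37, Atlas, 33, Cal), (black, 37, Atlas, 33, Gus), (black, 37, Atlas, 33, Pat), (black, 37, Atlas, 33, Yan), (black, 37, Atlas, 40, Cal), (black, 37, Atlas, 40, Gus), (black, 37, Atlas, 40, Pat), (black, 37, Atlas, 40, Yan), (black, 37, Omega, 11, Cal), (black, 37, Omega, 11, Gus), (black, 37, Omega, 11, Pat), (black, 37, Omega, 11, Yan), (black, 37, Omega, 20, Cal), (black, 37, Omega, 20, Gus), (black, 37, Omega, 20, Pat), (black, 37, Omega, 20, Yan), (black, 37, Omega, 33, Cal), (black, 37, Omega, 33, Gus), (black, 37, Omega, 33, Pat), (black, 37, Omega, 33, Yan), (black, 37, Omega, 40, Cal), (black, 37, Omega, 40, Gus), (black, 37, Omega, 40, Pat), (black, 37, Omega, 40, Yan), (grey, 10, Beta, 29, Rae), (grey, 10, Beta, 29, Xia), (grey, 10, Beta, 37, Rae), (grey, 10, Beta, 37, Xia), (grey, 25, Vega, 29, Rae), (grey, 25, Vega, 29, Xia), (grey, 25, Vega, 37, Rae), (grey, 25, Vega, 37, Xia), (grey, 33, Alpha, 29, Rae), (grey, 33, Alpha, 29, Xia), (grey, 33, Alpha, 37, Rae), (grey, 33, Alpha, 37, Xia), (red, 35, Helix, 36, Gus)}.
Apply σ_{color != black}; surviving tuples: {(grey, 10, Beta, 29, Rae), (grey, 10, Beta, 29, Xia), (grey, 10, Beta, 37, Rae), (grey, 10, Beta, 37, Xia), (grey, 25, Vega, 29, Rae), (grey, 25, Vega, 29, Xia), (grey, 25, Vega, 37, Rae), (grey, 25, Vega, 37, Xia), (grey, 33, Alpha, 29, Rae), (grey, 33, Alpha, 29, Xia), (grey, 33, Alpha, 37, Rae), (grey, 33, Alpha, 37, Xia), (red, 35, Helix, 36, Gus)}
Keep only column(s) color, qty, sname (8 duplicate(s) eliminated): {(grey, 29, Rae), (grey, 29, Xia), (grey, 37, Rae), (grey, 37, Xia), (red, 36, Gus)}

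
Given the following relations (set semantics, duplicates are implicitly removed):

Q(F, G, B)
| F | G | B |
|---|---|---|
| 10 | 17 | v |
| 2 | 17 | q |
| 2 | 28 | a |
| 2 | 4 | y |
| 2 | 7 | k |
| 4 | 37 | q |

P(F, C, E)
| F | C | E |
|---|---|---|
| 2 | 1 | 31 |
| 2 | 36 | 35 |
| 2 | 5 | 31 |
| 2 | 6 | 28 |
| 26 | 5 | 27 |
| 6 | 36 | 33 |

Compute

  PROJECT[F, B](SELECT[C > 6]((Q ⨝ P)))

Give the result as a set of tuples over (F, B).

Natural join on F: {(2, 17, q, 1, 31), (2, 17, q, 36, 35), (2, 17, q, 5, 31), (2, 17, q, 6, 28), (2, 28, a, 1, 31), (2, 28, a, 36, 35), (2, 28, a, 5, 31), (2, 28, a, 6, 28), (2, 4, y, 1, 31), (2, 4, y, 36, 35), (2, 4, y, 5, 31), (2, 4, y, 6, 28), (2, 7, k, 1, 31), (2, 7, k, 36, 35), (2, 7, k, 5, 31), (2, 7, k, 6, 28)}
Filtering on C > 6 leaves {(2, 17, q, 36, 35), (2, 28, a, 36, 35), (2, 4, y, 36, 35), (2, 7, k, 36, 35)}.
π[F, B]: project onto (F, B) → {(2, a), (2, k), (2, q), (2, y)}

{(2, a), (2, k), (2, q), (2, y)}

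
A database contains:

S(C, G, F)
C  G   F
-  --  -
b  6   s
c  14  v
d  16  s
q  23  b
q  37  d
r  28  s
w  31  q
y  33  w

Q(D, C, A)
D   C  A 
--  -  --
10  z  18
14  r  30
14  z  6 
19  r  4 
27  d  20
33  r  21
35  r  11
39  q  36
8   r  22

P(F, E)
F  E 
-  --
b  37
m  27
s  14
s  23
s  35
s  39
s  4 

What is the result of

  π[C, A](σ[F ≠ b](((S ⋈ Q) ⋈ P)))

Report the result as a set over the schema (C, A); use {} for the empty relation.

Natural join on C: {(d, 16, s, 27, 20), (q, 23, b, 39, 36), (q, 37, d, 39, 36), (r, 28, s, 14, 30), (r, 28, s, 19, 4), (r, 28, s, 33, 21), (r, 28, s, 35, 11), (r, 28, s, 8, 22)}
Natural join on F: {(d, 16, s, 27, 20, 14), (d, 16, s, 27, 20, 23), (d, 16, s, 27, 20, 35), (d, 16, s, 27, 20, 39), (d, 16, s, 27, 20, 4), (q, 23, b, 39, 36, 37), (r, 28, s, 14, 30, 14), (r, 28, s, 14, 30, 23), (r, 28, s, 14, 30, 35), (r, 28, s, 14, 30, 39), (r, 28, s, 14, 30, 4), (r, 28, s, 19, 4, 14), (r, 28, s, 19, 4, 23), (r, 28, s, 19, 4, 35), (r, 28, s, 19, 4, 39), (r, 28, s, 19, 4, 4), (r, 28, s, 33, 21, 14), (r, 28, s, 33, 21, 23), (r, 28, s, 33, 21, 35), (r, 28, s, 33, 21, 39), (r, 28, s, 33, 21, 4), (r, 28, s, 35, 11, 14), (r, 28, s, 35, 11, 23), (r, 28, s, 35, 11, 35), (r, 28, s, 35, 11, 39), (r, 28, s, 35, 11, 4), (r, 28, s, 8, 22, 14), (r, 28, s, 8, 22, 23), (r, 28, s, 8, 22, 35), (r, 28, s, 8, 22, 39), (r, 28, s, 8, 22, 4)}
Filtering on F ≠ b leaves {(d, 16, s, 27, 20, 14), (d, 16, s, 27, 20, 23), (d, 16, s, 27, 20, 35), (d, 16, s, 27, 20, 39), (d, 16, s, 27, 20, 4), (r, 28, s, 14, 30, 14), (r, 28, s, 14, 30, 23), (r, 28, s, 14, 30, 35), (r, 28, s, 14, 30, 39), (r, 28, s, 14, 30, 4), (r, 28, s, 19, 4, 14), (r, 28, s, 19, 4, 23), (r, 28, s, 19, 4, 35), (r, 28, s, 19, 4, 39), (r, 28, s, 19, 4, 4), (r, 28, s, 33, 21, 14), (r, 28, s, 33, 21, 23), (r, 28, s, 33, 21, 35), (r, 28, s, 33, 21, 39), (r, 28, s, 33, 21, 4), (r, 28, s, 35, 11, 14), (r, 28, s, 35, 11, 23), (r, 28, s, 35, 11, 35), (r, 28, s, 35, 11, 39), (r, 28, s, 35, 11, 4), (r, 28, s, 8, 22, 14), (r, 28, s, 8, 22, 23), (r, 28, s, 8, 22, 35), (r, 28, s, 8, 22, 39), (r, 28, s, 8, 22, 4)}.
π[C, A]: project onto (C, A) (24 duplicate(s) eliminated) → {(d, 20), (r, 11), (r, 21), (r, 22), (r, 30), (r, 4)}

{(d, 20), (r, 11), (r, 21), (r, 22), (r, 30), (r, 4)}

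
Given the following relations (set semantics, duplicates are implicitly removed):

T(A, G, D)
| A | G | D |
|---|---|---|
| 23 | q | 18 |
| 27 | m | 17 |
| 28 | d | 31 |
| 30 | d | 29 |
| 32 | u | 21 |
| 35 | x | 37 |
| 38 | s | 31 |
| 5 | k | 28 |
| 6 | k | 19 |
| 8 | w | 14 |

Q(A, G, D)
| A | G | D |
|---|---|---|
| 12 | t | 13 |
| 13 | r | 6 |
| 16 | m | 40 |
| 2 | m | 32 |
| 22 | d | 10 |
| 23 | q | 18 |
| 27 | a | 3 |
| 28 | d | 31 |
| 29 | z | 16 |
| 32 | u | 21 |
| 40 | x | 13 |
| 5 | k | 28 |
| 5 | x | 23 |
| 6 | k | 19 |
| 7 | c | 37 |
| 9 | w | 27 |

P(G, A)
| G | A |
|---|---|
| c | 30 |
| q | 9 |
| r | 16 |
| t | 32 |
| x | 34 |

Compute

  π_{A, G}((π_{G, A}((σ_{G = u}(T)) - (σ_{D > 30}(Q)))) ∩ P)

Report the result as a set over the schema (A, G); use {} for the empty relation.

{}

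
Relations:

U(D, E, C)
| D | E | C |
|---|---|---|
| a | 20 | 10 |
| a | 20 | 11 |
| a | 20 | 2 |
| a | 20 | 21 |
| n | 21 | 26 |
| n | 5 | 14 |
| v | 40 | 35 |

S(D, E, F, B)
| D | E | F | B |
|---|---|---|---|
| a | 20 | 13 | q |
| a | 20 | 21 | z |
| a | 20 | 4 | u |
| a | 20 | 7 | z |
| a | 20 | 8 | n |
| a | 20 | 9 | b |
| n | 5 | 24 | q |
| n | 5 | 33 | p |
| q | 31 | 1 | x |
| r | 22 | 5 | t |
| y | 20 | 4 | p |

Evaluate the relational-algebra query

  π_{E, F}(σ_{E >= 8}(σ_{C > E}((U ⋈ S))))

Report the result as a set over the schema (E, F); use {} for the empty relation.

{(20, 13), (20, 21), (20, 4), (20, 7), (20, 8), (20, 9)}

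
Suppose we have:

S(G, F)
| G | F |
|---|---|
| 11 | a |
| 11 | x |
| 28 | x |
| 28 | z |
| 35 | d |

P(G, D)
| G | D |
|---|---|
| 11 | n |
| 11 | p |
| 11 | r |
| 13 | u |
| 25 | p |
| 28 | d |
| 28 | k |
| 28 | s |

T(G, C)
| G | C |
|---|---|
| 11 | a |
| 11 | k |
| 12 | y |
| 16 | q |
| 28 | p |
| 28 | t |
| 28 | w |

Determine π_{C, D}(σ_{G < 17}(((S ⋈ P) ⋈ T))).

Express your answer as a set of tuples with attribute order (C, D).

{(a, n), (a, p), (a, r), (k, n), (k, p), (k, r)}

S ⋈ P (natural join on G): {(11, a, n), (11, a, p), (11, a, r), (11, x, n), (11, x, p), (11, x, r), (28, x, d), (28, x, k), (28, x, s), (28, z, d), (28, z, k), (28, z, s)}
(S ⋈ P) ⋈ T (natural join on G): {(11, a, n, a), (11, a, n, k), (11, a, p, a), (11, a, p, k), (11, a, r, a), (11, a, r, k), (11, x, n, a), (11, x, n, k), (11, x, p, a), (11, x, p, k), (11, x, r, a), (11, x, r, k), (28, x, d, p), (28, x, d, t), (28, x, d, w), (28, x, k, p), (28, x, k, t), (28, x, k, w), (28, x, s, p), (28, x, s, t), (28, x, s, w), (28, z, d, p), (28, z, d, t), (28, z, d, w), (28, z, k, p), (28, z, k, t), (28, z, k, w), (28, z, s, p), (28, z, s, t), (28, z, s, w)}
σ[G < 17]: keep tuples satisfying G < 17 → {(11, a, n, a), (11, a, n, k), (11, a, p, a), (11, a, p, k), (11, a, r, a), (11, a, r, k), (11, x, n, a), (11, x, n, k), (11, x, p, a), (11, x, p, k), (11, x, r, a), (11, x, r, k)}
π[C, D]: project onto (C, D) (6 duplicate(s) eliminated) → {(a, n), (a, p), (a, r), (k, n), (k, p), (k, r)}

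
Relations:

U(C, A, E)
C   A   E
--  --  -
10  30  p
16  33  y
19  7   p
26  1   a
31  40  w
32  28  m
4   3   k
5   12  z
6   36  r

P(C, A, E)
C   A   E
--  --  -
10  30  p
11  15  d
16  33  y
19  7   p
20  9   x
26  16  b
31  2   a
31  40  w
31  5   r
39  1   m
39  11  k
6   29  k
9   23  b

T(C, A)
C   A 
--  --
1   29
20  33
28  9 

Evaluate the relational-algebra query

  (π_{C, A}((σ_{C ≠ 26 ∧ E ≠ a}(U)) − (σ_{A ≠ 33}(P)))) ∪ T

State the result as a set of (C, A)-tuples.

σ[C ≠ 26 ∧ E ≠ a]: keep tuples satisfying C ≠ 26 ∧ E ≠ a → {(10, 30, p), (16, 33, y), (19, 7, p), (31, 40, w), (32, 28, m), (4, 3, k), (5, 12, z), (6, 36, r)}
σ[A ≠ 33]: keep tuples satisfying A ≠ 33 → {(10, 30, p), (11, 15, d), (19, 7, p), (20, 9, x), (26, 16, b), (31, 2, a), (31, 40, w), (31, 5, r), (39, 1, m), (39, 11, k), (6, 29, k), (9, 23, b)}
Set difference of the two operands is {(16, 33, y), (32, 28, m), (4, 3, k), (5, 12, z), (6, 36, r)}.
π[C, A]: project onto (C, A) → {(16, 33), (32, 28), (4, 3), (5, 12), (6, 36)}
Set union of the two operands is {(1, 29), (16, 33), (20, 33), (28, 9), (32, 28), (4, 3), (5, 12), (6, 36)}.

{(1, 29), (16, 33), (20, 33), (28, 9), (32, 28), (4, 3), (5, 12), (6, 36)}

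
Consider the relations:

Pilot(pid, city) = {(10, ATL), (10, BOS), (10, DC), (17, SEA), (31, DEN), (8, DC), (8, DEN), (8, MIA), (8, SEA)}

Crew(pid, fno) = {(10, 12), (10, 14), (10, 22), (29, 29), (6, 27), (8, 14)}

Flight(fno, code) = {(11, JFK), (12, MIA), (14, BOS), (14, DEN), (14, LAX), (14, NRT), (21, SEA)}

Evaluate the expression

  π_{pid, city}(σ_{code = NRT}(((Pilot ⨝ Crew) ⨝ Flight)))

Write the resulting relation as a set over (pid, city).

Joining Pilot and Crew on pid yields {(10, ATL, 12), (10, ATL, 14), (10, ATL, 22), (10, BOS, 12), (10, BOS, 14), (10, BOS, 22), (10, DC, 12), (10, DC, 14), (10, DC, 22), (8, DC, 14), (8, DEN, 14), (8, MIA, 14), (8, SEA, 14)}.
Joining (Pilot ⨝ Crew) and Flight on fno yields {(10, ATL, 12, MIA), (10, ATL, 14, BOS), (10, ATL, 14, DEN), (10, ATL, 14, LAX), (10, ATL, 14, NRT), (10, BOS, 12, MIA), (10, BOS, 14, BOS), (10, BOS, 14, DEN), (10, BOS, 14, LAX), (10, BOS, 14, NRT), (10, DC, 12, MIA), (10, DC, 14, BOS), (10, DC, 14, DEN), (10, DC, 14, LAX), (10, DC, 14, NRT), (8, DC, 14, BOS), (8, DC, 14, DEN), (8, DC, 14, LAX), (8, DC, 14, NRT), (8, DEN, 14, BOS), (8, DEN, 14, DEN), (8, DEN, 14, LAX), (8, DEN, 14, NRT), (8, MIA, 14, BOS), (8, MIA, 14, DEN), (8, MIA, 14, LAX), (8, MIA, 14, NRT), (8, SEA, 14, BOS), (8, SEA, 14, DEN), (8, SEA, 14, LAX), (8, SEA, 14, NRT)}.
Filtering on code = NRT leaves {(10, ATL, 14, NRT), (10, BOS, 14, NRT), (10, DC, 14, NRT), (8, DC, 14, NRT), (8, DEN, 14, NRT), (8, MIA, 14, NRT), (8, SEA, 14, NRT)}.
π_{pid, city} gives {(10, ATL), (10, BOS), (10, DC), (8, DC), (8, DEN), (8, MIA), (8, SEA)}.

{(10, ATL), (10, BOS), (10, DC), (8, DC), (8, DEN), (8, MIA), (8, SEA)}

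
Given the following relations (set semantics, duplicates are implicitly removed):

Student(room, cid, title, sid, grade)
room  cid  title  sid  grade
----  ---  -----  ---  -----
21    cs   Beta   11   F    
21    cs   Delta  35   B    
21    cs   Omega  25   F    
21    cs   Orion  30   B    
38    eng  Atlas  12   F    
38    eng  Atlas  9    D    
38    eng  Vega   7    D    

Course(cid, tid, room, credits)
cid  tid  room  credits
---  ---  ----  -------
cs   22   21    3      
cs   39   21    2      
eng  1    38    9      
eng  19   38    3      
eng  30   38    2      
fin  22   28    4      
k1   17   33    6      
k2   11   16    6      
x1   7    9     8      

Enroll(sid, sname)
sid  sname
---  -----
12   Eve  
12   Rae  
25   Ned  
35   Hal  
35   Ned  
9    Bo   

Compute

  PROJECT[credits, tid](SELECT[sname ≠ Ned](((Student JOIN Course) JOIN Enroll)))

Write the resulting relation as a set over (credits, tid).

Joining Student and Course on room, cid yields {(21, cs, Beta, 11, F, 22, 3), (21, cs, Beta, 11, F, 39, 2), (21, cs, Delta, 35, B, 22, 3), (21, cs, Delta, 35, B, 39, 2), (21, cs, Omega, 25, F, 22, 3), (21, cs, Omega, 25, F, 39, 2), (21, cs, Orion, 30, B, 22, 3), (21, cs, Orion, 30, B, 39, 2), (38, eng, Atlas, 12, F, 1, 9), (38, eng, Atlas, 12, F, 19, 3), (38, eng, Atlas, 12, F, 30, 2), (38, eng, Atlas, 9, D, 1, 9), (38, eng, Atlas, 9, D, 19, 3), (38, eng, Atlas, 9, D, 30, 2), (38, eng, Vega, 7, D, 1, 9), (38, eng, Vega, 7, D, 19, 3), (38, eng, Vega, 7, D, 30, 2)}.
Joining (Student JOIN Course) and Enroll on sid yields {(21, cs, Delta, 35, B, 22, 3, Hal), (21, cs, Delta, 35, B, 22, 3, Ned), (21, cs, Delta, 35, B, 39, 2, Hal), (21, cs, Delta, 35, B, 39, 2, Ned), (21, cs, Omega, 25, F, 22, 3, Ned), (21, cs, Omega, 25, F, 39, 2, Ned), (38, eng, Atlas, 12, F, 1, 9, Eve), (38, eng, Atlas, 12, F, 1, 9, Rae), (38, eng, Atlas, 12, F, 19, 3, Eve), (38, eng, Atlas, 12, F, 19, 3, Rae), (38, eng, Atlas, 12, F, 30, 2, Eve), (38, eng, Atlas, 12, F, 30, 2, Rae), (38, eng, Atlas, 9, D, 1, 9, Bo), (38, eng, Atlas, 9, D, 19, 3, Bo), (38, eng, Atlas, 9, D, 30, 2, Bo)}.
Apply σ_{sname ≠ Ned}; surviving tuples: {(21, cs, Delta, 35, B, 22, 3, Hal), (21, cs, Delta, 35, B, 39, 2, Hal), (38, eng, Atlas, 12, F, 1, 9, Eve), (38, eng, Atlas, 12, F, 1, 9, Rae), (38, eng, Atlas, 12, F, 19, 3, Eve), (38, eng, Atlas, 12, F, 19, 3, Rae), (38, eng, Atlas, 12, F, 30, 2, Eve), (38, eng, Atlas, 12, F, 30, 2, Rae), (38, eng, Atlas, 9, D, 1, 9, Bo), (38, eng, Atlas, 9, D, 19, 3, Bo), (38, eng, Atlas, 9, D, 30, 2, Bo)}
Projecting to credits, tid (6 duplicate(s) eliminated): {(2, 30), (2, 39), (3, 19), (3, 22), (9, 1)}

{(2, 30), (2, 39), (3, 19), (3, 22), (9, 1)}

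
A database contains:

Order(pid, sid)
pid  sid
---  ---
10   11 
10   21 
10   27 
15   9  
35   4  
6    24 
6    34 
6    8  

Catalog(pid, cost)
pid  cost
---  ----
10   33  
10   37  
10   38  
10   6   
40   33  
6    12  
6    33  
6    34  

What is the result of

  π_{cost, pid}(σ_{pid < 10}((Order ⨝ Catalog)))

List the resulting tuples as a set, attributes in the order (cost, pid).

Joining Order and Catalog on pid yields {(10, 11, 33), (10, 11, 37), (10, 11, 38), (10, 11, 6), (10, 21, 33), (10, 21, 37), (10, 21, 38), (10, 21, 6), (10, 27, 33), (10, 27, 37), (10, 27, 38), (10, 27, 6), (6, 24, 12), (6, 24, 33), (6, 24, 34), (6, 34, 12), (6, 34, 33), (6, 34, 34), (6, 8, 12), (6, 8, 33), (6, 8, 34)}.
Apply σ_{pid < 10}; surviving tuples: {(6, 24, 12), (6, 24, 33), (6, 24, 34), (6, 34, 12), (6, 34, 33), (6, 34, 34), (6, 8, 12), (6, 8, 33), (6, 8, 34)}
Projecting to cost, pid (6 duplicate(s) eliminated): {(12, 6), (33, 6), (34, 6)}

{(12, 6), (33, 6), (34, 6)}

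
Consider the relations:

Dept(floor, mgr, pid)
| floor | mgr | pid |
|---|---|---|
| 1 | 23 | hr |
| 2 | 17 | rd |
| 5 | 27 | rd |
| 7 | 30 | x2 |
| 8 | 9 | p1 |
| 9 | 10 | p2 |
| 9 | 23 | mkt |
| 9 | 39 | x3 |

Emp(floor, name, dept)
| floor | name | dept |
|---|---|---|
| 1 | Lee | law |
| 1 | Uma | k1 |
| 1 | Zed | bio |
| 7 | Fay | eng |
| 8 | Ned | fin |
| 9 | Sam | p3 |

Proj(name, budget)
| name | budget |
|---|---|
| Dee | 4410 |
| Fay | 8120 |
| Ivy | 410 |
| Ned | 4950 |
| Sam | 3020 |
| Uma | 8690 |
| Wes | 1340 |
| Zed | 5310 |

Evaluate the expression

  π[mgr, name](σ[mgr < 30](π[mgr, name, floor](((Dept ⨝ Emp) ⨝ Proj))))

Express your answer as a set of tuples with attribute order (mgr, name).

Natural join on floor: {(1, 23, hr, Lee, law), (1, 23, hr, Uma, k1), (1, 23, hr, Zed, bio), (7, 30, x2, Fay, eng), (8, 9, p1, Ned, fin), (9, 10, p2, Sam, p3), (9, 23, mkt, Sam, p3), (9, 39, x3, Sam, p3)}
Natural join on name: {(1, 23, hr, Uma, k1, 8690), (1, 23, hr, Zed, bio, 5310), (7, 30, x2, Fay, eng, 8120), (8, 9, p1, Ned, fin, 4950), (9, 10, p2, Sam, p3, 3020), (9, 23, mkt, Sam, p3, 3020), (9, 39, x3, Sam, p3, 3020)}
Keep only column(s) mgr, name, floor: {(10, Sam, 9), (23, Sam, 9), (23, Uma, 1), (23, Zed, 1), (30, Fay, 7), (39, Sam, 9), (9, Ned, 8)}
Selection mgr < 30: {(10, Sam, 9), (23, Sam, 9), (23, Uma, 1), (23, Zed, 1), (9, Ned, 8)}
Keep only column(s) mgr, name: {(10, Sam), (23, Sam), (23, Uma), (23, Zed), (9, Ned)}

{(10, Sam), (23, Sam), (23, Uma), (23, Zed), (9, Ned)}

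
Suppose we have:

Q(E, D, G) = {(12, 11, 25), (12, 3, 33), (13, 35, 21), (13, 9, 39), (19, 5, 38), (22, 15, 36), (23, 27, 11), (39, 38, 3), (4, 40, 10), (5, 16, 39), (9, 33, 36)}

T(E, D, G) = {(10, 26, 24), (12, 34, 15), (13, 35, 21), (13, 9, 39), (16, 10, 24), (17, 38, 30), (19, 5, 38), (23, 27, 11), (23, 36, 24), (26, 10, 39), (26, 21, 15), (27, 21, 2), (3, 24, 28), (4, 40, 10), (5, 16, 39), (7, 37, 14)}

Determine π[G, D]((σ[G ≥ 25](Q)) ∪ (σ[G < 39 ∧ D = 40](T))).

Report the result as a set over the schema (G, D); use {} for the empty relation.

{(10, 40), (25, 11), (33, 3), (36, 15), (36, 33), (38, 5), (39, 16), (39, 9)}

Apply σ_{G ≥ 25}; surviving tuples: {(12, 11, 25), (12, 3, 33), (13, 9, 39), (19, 5, 38), (22, 15, 36), (5, 16, 39), (9, 33, 36)}
Apply σ_{G < 39 ∧ D = 40}; surviving tuples: {(4, 40, 10)}
Taking the union: {(12, 11, 25), (12, 3, 33), (13, 9, 39), (19, 5, 38), (22, 15, 36), (4, 40, 10), (5, 16, 39), (9, 33, 36)}
π[G, D]: project onto (G, D) → {(10, 40), (25, 11), (33, 3), (36, 15), (36, 33), (38, 5), (39, 16), (39, 9)}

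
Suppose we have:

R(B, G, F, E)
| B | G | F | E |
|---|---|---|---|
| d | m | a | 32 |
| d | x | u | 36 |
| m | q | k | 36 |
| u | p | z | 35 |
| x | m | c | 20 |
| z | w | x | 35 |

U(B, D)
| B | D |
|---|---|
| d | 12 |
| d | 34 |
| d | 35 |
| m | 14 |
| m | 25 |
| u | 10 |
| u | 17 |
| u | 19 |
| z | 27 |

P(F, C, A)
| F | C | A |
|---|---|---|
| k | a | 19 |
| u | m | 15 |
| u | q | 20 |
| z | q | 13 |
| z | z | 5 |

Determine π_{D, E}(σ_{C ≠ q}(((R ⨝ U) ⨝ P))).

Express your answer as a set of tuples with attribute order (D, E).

{(10, 35), (12, 36), (14, 36), (17, 35), (19, 35), (25, 36), (34, 36), (35, 36)}

Natural join on B: {(d, m, a, 32, 12), (d, m, a, 32, 34), (d, m, a, 32, 35), (d, x, u, 36, 12), (d, x, u, 36, 34), (d, x, u, 36, 35), (m, q, k, 36, 14), (m, q, k, 36, 25), (u, p, z, 35, 10), (u, p, z, 35, 17), (u, p, z, 35, 19), (z, w, x, 35, 27)}
Natural join on F: {(d, x, u, 36, 12, m, 15), (d, x, u, 36, 12, q, 20), (d, x, u, 36, 34, m, 15), (d, x, u, 36, 34, q, 20), (d, x, u, 36, 35, m, 15), (d, x, u, 36, 35, q, 20), (m, q, k, 36, 14, a, 19), (m, q, k, 36, 25, a, 19), (u, p, z, 35, 10, q, 13), (u, p, z, 35, 10, z, 5), (u, p, z, 35, 17, q, 13), (u, p, z, 35, 17, z, 5), (u, p, z, 35, 19, q, 13), (u, p, z, 35, 19, z, 5)}
σ[C ≠ q]: keep tuples satisfying C ≠ q → {(d, x, u, 36, 12, m, 15), (d, x, u, 36, 34, m, 15), (d, x, u, 36, 35, m, 15), (m, q, k, 36, 14, a, 19), (m, q, k, 36, 25, a, 19), (u, p, z, 35, 10, z, 5), (u, p, z, 35, 17, z, 5), (u, p, z, 35, 19, z, 5)}
π[D, E]: project onto (D, E) → {(10, 35), (12, 36), (14, 36), (17, 35), (19, 35), (25, 36), (34, 36), (35, 36)}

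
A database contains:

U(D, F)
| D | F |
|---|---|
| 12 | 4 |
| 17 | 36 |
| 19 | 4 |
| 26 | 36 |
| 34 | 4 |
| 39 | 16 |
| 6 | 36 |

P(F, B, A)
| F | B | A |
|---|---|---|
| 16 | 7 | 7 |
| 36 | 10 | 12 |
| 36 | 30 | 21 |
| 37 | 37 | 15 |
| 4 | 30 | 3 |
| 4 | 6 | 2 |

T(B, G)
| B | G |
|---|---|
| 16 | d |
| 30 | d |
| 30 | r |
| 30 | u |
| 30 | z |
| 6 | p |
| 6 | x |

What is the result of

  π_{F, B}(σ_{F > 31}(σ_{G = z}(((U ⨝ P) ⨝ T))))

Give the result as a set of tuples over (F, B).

Natural join on F: {(12, 4, 30, 3), (12, 4, 6, 2), (17, 36, 10, 12), (17, 36, 30, 21), (19, 4, 30, 3), (19, 4, 6, 2), (26, 36, 10, 12), (26, 36, 30, 21), (34, 4, 30, 3), (34, 4, 6, 2), (39, 16, 7, 7), (6, 36, 10, 12), (6, 36, 30, 21)}
Natural join on B: {(12, 4, 30, 3, d), (12, 4, 30, 3, r), (12, 4, 30, 3, u), (12, 4, 30, 3, z), (12, 4, 6, 2, p), (12, 4, 6, 2, x), (17, 36, 30, 21, d), (17, 36, 30, 21, r), (17, 36, 30, 21, u), (17, 36, 30, 21, z), (19, 4, 30, 3, d), (19, 4, 30, 3, r), (19, 4, 30, 3, u), (19, 4, 30, 3, z), (19, 4, 6, 2, p), (19, 4, 6, 2, x), (26, 36, 30, 21, d), (26, 36, 30, 21, r), (26, 36, 30, 21, u), (26, 36, 30, 21, z), (34, 4, 30, 3, d), (34, 4, 30, 3, r), (34, 4, 30, 3, u), (34, 4, 30, 3, z), (34, 4, 6, 2, p), (34, 4, 6, 2, x), (6, 36, 30, 21, d), (6, 36, 30, 21, r), (6, 36, 30, 21, u), (6, 36, 30, 21, z)}
Apply σ_{G = z}; surviving tuples: {(12, 4, 30, 3, z), (17, 36, 30, 21, z), (19, 4, 30, 3, z), (26, 36, 30, 21, z), (34, 4, 30, 3, z), (6, 36, 30, 21, z)}
Apply σ_{F > 31}; surviving tuples: {(17, 36, 30, 21, z), (26, 36, 30, 21, z), (6, 36, 30, 21, z)}
Projecting to F, B (2 duplicate(s) eliminated): {(36, 30)}

{(36, 30)}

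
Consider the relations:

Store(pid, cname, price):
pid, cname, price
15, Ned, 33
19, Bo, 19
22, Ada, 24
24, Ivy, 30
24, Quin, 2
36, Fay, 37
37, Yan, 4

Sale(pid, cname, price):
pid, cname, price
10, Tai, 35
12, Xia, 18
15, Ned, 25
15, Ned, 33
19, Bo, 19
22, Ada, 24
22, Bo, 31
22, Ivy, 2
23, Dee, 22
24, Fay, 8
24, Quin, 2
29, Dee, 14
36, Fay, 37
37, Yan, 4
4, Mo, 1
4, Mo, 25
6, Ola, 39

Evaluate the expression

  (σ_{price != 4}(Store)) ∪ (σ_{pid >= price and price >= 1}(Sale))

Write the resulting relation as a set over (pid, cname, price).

{(15, Ned, 33), (19, Bo, 19), (22, Ada, 24), (22, Ivy, 2), (23, Dee, 22), (24, Fay, 8), (24, Ivy, 30), (24, Quin, 2), (29, Dee, 14), (36, Fay, 37), (37, Yan, 4), (4, Mo, 1)}

σ[price != 4]: keep tuples satisfying price != 4 → {(15, Ned, 33), (19, Bo, 19), (22, Ada, 24), (24, Ivy, 30), (24, Quin, 2), (36, Fay, 37)}
σ[pid >= price and price >= 1]: keep tuples satisfying pid >= price and price >= 1 → {(19, Bo, 19), (22, Ivy, 2), (23, Dee, 22), (24, Fay, 8), (24, Quin, 2), (29, Dee, 14), (37, Yan, 4), (4, Mo, 1)}
Set union of the two operands is {(15, Ned, 33), (19, Bo, 19), (22, Ada, 24), (22, Ivy, 2), (23, Dee, 22), (24, Fay, 8), (24, Ivy, 30), (24, Quin, 2), (29, Dee, 14), (36, Fay, 37), (37, Yan, 4), (4, Mo, 1)}.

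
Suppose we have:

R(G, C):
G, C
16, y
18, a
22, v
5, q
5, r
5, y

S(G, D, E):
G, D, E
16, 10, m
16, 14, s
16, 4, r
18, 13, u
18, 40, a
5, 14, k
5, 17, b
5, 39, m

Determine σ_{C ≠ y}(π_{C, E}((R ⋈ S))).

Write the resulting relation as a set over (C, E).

{(a, a), (a, u), (q, b), (q, k), (q, m), (r, b), (r, k), (r, m)}

Natural join on G: {(16, y, 10, m), (16, y, 14, s), (16, y, 4, r), (18, a, 13, u), (18, a, 40, a), (5, q, 14, k), (5, q, 17, b), (5, q, 39, m), (5, r, 14, k), (5, r, 17, b), (5, r, 39, m), (5, y, 14, k), (5, y, 17, b), (5, y, 39, m)}
π[C, E]: project onto (C, E) (1 duplicate(s) eliminated) → {(a, a), (a, u), (q, b), (q, k), (q, m), (r, b), (r, k), (r, m), (y, b), (y, k), (y, m), (y, r), (y, s)}
Apply σ_{C ≠ y}; surviving tuples: {(a, a), (a, u), (q, b), (q, k), (q, m), (r, b), (r, k), (r, m)}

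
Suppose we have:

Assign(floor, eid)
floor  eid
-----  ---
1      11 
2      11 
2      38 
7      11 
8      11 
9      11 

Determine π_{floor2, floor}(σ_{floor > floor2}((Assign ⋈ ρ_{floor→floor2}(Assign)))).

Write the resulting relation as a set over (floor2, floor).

{(1, 2), (1, 7), (1, 8), (1, 9), (2, 7), (2, 8), (2, 9), (7, 8), (7, 9), (8, 9)}

ρ[floor→floor2]: schema becomes (floor2, eid); tuples unchanged.
Natural join on eid: {(1, 11, 1), (1, 11, 2), (1, 11, 7), (1, 11, 8), (1, 11, 9), (2, 11, 1), (2, 11, 2), (2, 11, 7), (2, 11, 8), (2, 11, 9), (2, 38, 2), (7, 11, 1), (7, 11, 2), (7, 11, 7), (7, 11, 8), (7, 11, 9), (8, 11, 1), (8, 11, 2), (8, 11, 7), (8, 11, 8), (8, 11, 9), (9, 11, 1), (9, 11, 2), (9, 11, 7), (9, 11, 8), (9, 11, 9)}
Apply σ_{floor > floor2}; surviving tuples: {(2, 11, 1), (7, 11, 1), (7, 11, 2), (8, 11, 1), (8, 11, 2), (8, 11, 7), (9, 11, 1), (9, 11, 2), (9, 11, 7), (9, 11, 8)}
Projecting to floor2, floor: {(1, 2), (1, 7), (1, 8), (1, 9), (2, 7), (2, 8), (2, 9), (7, 8), (7, 9), (8, 9)}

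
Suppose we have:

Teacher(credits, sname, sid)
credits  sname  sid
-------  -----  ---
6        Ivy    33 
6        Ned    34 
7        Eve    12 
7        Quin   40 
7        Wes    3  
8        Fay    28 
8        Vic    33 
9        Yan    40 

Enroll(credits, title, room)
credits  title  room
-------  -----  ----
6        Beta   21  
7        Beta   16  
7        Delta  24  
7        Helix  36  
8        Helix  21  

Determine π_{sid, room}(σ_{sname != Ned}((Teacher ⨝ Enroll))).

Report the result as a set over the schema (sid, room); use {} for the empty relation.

Natural join on credits: {(6, Ivy, 33, Beta, 21), (6, Ned, 34, Beta, 21), (7, Eve, 12, Beta, 16), (7, Eve, 12, Delta, 24), (7, Eve, 12, Helix, 36), (7, Quin, 40, Beta, 16), (7, Quin, 40, Delta, 24), (7, Quin, 40, Helix, 36), (7, Wes, 3, Beta, 16), (7, Wes, 3, Delta, 24), (7, Wes, 3, Helix, 36), (8, Fay, 28, Helix, 21), (8, Vic, 33, Helix, 21)}
Filtering on sname != Ned leaves {(6, Ivy, 33, Beta, 21), (7, Eve, 12, Beta, 16), (7, Eve, 12, Delta, 24), (7, Eve, 12, Helix, 36), (7, Quin, 40, Beta, 16), (7, Quin, 40, Delta, 24), (7, Quin, 40, Helix, 36), (7, Wes, 3, Beta, 16), (7, Wes, 3, Delta, 24), (7, Wes, 3, Helix, 36), (8, Fay, 28, Helix, 21), (8, Vic, 33, Helix, 21)}.
Keep only column(s) sid, room (1 duplicate(s) eliminated): {(12, 16), (12, 24), (12, 36), (28, 21), (3, 16), (3, 24), (3, 36), (33, 21), (40, 16), (40, 24), (40, 36)}

{(12, 16), (12, 24), (12, 36), (28, 21), (3, 16), (3, 24), (3, 36), (33, 21), (40, 16), (40, 24), (40, 36)}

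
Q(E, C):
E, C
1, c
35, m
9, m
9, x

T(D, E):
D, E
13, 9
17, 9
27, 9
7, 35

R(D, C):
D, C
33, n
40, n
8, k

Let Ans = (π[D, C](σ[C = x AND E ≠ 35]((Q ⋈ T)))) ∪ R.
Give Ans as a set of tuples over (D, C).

Joining Q and T on E yields {(35, m, 7), (9, m, 13), (9, m, 17), (9, m, 27), (9, x, 13), (9, x, 17), (9, x, 27)}.
σ[C = x AND E ≠ 35]: keep tuples satisfying C = x AND E ≠ 35 → {(9, x, 13), (9, x, 17), (9, x, 27)}
Projecting to D, C: {(13, x), (17, x), (27, x)}
Set union of the two operands is {(13, x), (17, x), (27, x), (33, n), (40, n), (8, k)}.

{(13, x), (17, x), (27, x), (33, n), (40, n), (8, k)}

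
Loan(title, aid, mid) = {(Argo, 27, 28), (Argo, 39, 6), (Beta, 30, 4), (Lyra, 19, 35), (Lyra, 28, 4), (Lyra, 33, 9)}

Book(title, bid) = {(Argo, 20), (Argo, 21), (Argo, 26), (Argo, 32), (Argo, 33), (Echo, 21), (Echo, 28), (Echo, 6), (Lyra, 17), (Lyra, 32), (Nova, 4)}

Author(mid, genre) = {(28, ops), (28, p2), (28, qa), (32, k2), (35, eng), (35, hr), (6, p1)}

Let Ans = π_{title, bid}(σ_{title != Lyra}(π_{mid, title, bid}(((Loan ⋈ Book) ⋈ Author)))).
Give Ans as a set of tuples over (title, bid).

{(Argo, 20), (Argo, 21), (Argo, 26), (Argo, 32), (Argo, 33)}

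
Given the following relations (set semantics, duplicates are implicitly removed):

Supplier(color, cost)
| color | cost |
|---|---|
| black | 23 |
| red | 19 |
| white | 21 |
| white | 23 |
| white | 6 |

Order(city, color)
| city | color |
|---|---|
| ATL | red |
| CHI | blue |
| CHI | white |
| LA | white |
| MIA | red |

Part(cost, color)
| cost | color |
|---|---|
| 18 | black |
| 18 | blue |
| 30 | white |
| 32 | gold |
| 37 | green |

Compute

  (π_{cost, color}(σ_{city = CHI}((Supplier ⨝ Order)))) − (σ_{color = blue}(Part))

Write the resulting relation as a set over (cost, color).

{(21, white), (23, white), (6, white)}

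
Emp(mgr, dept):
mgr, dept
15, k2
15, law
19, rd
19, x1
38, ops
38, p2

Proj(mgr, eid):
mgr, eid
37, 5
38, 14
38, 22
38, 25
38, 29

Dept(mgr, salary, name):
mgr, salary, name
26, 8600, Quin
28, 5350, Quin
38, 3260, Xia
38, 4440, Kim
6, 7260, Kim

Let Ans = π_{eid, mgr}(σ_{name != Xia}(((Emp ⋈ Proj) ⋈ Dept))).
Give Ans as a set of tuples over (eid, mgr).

Natural join on mgr: {(38, ops, 14), (38, ops, 22), (38, ops, 25), (38, ops, 29), (38, p2, 14), (38, p2, 22), (38, p2, 25), (38, p2, 29)}
Natural join on mgr: {(38, ops, 14, 3260, Xia), (38, ops, 14, 4440, Kim), (38, ops, 22, 3260, Xia), (38, ops, 22, 4440, Kim), (38, ops, 25, 3260, Xia), (38, ops, 25, 4440, Kim), (38, ops, 29, 3260, Xia), (38, ops, 29, 4440, Kim), (38, p2, 14, 3260, Xia), (38, p2, 14, 4440, Kim), (38, p2, 22, 3260, Xia), (38, p2, 22, 4440, Kim), (38, p2, 25, 3260, Xia), (38, p2, 25, 4440, Kim), (38, p2, 29, 3260, Xia), (38, p2, 29, 4440, Kim)}
Apply σ_{name != Xia}; surviving tuples: {(38, ops, 14, 4440, Kim), (38, ops, 22, 4440, Kim), (38, ops, 25, 4440, Kim), (38, ops, 29, 4440, Kim), (38, p2, 14, 4440, Kim), (38, p2, 22, 4440, Kim), (38, p2, 25, 4440, Kim), (38, p2, 29, 4440, Kim)}
π_{eid, mgr} gives {(14, 38), (22, 38), (25, 38), (29, 38)} (4 duplicate(s) eliminated).

{(14, 38), (22, 38), (25, 38), (29, 38)}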